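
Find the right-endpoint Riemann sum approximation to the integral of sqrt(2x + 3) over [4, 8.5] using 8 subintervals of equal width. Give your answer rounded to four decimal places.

Δx = (8.5 − 4)/8 = 0.5625.
Right endpoints: 4.5625, 5.125, 5.6875, 6.25, 6.8125, 7.375, 7.9375, 8.5.
f(4.5625) ≈ 3.4821, f(5.125) ≈ 3.6401, f(5.6875) ≈ 3.7914, f(6.25) ≈ 3.9370, f(6.8125) ≈ 4.0774, f(7.375) ≈ 4.2131, f(7.9375) ≈ 4.3445, f(8.5) ≈ 4.4721.
Sum = Δx · [f(4.5625) + f(5.125) + f(5.6875) + ...].
Sum ≈ 17.9762.

17.9762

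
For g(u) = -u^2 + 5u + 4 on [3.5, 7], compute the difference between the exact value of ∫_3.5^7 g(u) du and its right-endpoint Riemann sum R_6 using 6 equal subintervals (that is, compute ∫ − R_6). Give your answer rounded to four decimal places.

Exact integral: ∫_3.5^7 g(u) du ≈ 5.833333.
R_6 ≈ 0.020255.
Error ≈ 5.833333 − 0.020255 ≈ 5.8131.

5.8131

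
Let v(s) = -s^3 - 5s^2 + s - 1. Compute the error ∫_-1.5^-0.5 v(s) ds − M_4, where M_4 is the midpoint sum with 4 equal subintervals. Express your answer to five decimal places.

-0.01042

Exact integral: ∫_-1.5^-0.5 v(s) ds ≈ -6.1666667.
M_4 = -6.15625.
Error ≈ -6.1666667 − (-6.15625) ≈ -0.01042.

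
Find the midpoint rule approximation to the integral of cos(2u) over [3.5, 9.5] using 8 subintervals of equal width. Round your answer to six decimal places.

-0.278984

Δu = (9.5 − 3.5)/8 = 0.75.
Midpoints: 3.875, 4.625, 5.375, 6.125, 6.875, 7.625, 8.375, 9.125.
f(3.875) ≈ 0.103794, f(4.625) ≈ -0.984765, f(5.375) ≈ -0.243113, f(6.125) ≈ 0.950371, f(6.875) ≈ 0.377567, f(7.625) ≈ -0.896955, f(8.375) ≈ -0.504463, f(9.125) ≈ 0.825586.
Sum = Δu · [f(3.875) + f(4.625) + f(5.375) + ...].
Sum ≈ -0.278984.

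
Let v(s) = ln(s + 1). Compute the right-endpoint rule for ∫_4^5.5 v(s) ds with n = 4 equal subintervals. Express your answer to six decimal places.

2.668177

Δs = (5.5 − 4)/4 = 0.375.
Right endpoints: 4.375, 4.75, 5.125, 5.5.
v(4.375) ≈ 1.681759, v(4.75) ≈ 1.749200, v(5.125) ≈ 1.812379, v(5.5) ≈ 1.871802.
Sum = Δs · [v(4.375) + v(4.75) + v(5.125) + v(5.5)].
Sum ≈ 2.668177.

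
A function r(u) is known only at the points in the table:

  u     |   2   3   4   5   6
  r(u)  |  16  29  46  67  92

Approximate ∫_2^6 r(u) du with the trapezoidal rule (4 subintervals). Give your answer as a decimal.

196

Δu = 1.
T_4 = (1/2)·[16 + 2·29 + 2·46 + 2·67 + 92] = 196.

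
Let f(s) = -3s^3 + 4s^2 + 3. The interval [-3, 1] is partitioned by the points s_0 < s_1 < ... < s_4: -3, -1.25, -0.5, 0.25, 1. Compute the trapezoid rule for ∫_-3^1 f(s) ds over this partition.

Subinterval widths: 1.75, 0.75, 0.75, 0.75.
f(-3) = 120, f(-1.25) = 15.109375, f(-0.5) = 4.375, f(0.25) = 3.203125, f(1) = 4.
On each subinterval the trapezoid contributes (Δs_i/2)·[f(s_{i-1}) + f(s_i)].
Sum = 131.0703125.

131.0703125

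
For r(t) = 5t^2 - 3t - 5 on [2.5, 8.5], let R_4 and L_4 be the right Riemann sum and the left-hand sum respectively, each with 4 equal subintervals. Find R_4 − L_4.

R_4 = 1113.75.
L_4 = 645.75.
R_4 − L_4 = 468.

468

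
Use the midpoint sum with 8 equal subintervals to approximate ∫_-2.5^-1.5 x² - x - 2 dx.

4.08203125

Δx = (-1.5 − (-2.5))/8 = 0.125.
Midpoints: -2.4375, -2.3125, -2.1875, -2.0625, -1.9375, -1.8125, -1.6875, -1.5625.
f(-2.4375) = 6.37890625, f(-2.3125) = 5.66015625, f(-2.1875) = 4.97265625, f(-2.0625) = 4.31640625, f(-1.9375) = 3.69140625, f(-1.8125) = 3.09765625, f(-1.6875) = 2.53515625, f(-1.5625) = 2.00390625.
Sum = Δx · [f(-2.4375) + f(-2.3125) + f(-2.1875) + ...].
Sum = 4.08203125.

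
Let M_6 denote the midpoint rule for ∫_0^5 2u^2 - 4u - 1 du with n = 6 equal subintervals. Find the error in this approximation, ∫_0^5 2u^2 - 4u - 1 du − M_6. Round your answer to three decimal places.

0.579

Exact integral: ∫_0^5 f(u) du ≈ 28.33333.
M_6 ≈ 27.75463.
Error ≈ 28.33333 − 27.75463 ≈ 0.579.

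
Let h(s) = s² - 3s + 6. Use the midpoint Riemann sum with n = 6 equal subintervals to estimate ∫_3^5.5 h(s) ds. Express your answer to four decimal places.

Δs = (5.5 − 3)/6 = 5/12.
Midpoints: 77/24, 3.625, 97/24, 107/24, 4.875, 127/24.
h(77/24) = 3841/576, h(3.625) = 8.265625, h(97/24) = 5881/576, h(107/24) = 7201/576, h(4.875) = 15.140625, h(127/24) = 10441/576.
Sum = Δs · [h(77/24) + h(3.625) + h(97/24) + ...].
Sum ≈ 29.5472.

29.5472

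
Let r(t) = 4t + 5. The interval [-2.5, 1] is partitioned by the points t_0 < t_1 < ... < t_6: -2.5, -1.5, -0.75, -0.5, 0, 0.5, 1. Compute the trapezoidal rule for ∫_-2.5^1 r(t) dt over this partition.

Subinterval widths: 1, 0.75, 0.25, 0.5, 0.5, 0.5.
r(-2.5) = -5, r(-1.5) = -1, r(-0.75) = 2, r(-0.5) = 3, r(0) = 5, r(0.5) = 7, r(1) = 9.
On each subinterval the trapezoid contributes (Δt_i/2)·[r(t_{i-1}) + r(t_i)].
Sum = 7.

7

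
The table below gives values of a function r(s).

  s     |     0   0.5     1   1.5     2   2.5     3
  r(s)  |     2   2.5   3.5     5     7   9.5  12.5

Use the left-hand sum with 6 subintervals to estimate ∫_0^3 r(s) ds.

Δs = 0.5.
Sum = 0.5·[2 + 2.5 + 3.5 + 5 + 7 + 9.5] = 14.75.

14.75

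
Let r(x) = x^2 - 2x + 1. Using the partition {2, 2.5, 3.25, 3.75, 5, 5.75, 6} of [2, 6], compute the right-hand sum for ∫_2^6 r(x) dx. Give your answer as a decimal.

51.875

Subinterval widths: 0.5, 0.75, 0.5, 1.25, 0.75, 0.25.
Right endpoints: 2.5, 3.25, 3.75, 5, 5.75, 6.
r(2.5) = 2.25, r(3.25) = 5.0625, r(3.75) = 7.5625, r(5) = 16, r(5.75) = 22.5625, r(6) = 25.
Sum = Σ Δx_i · r(x_i).
Sum = 51.875.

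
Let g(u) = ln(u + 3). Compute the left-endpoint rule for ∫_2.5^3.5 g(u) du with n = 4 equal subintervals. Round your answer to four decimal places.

Δu = (3.5 − 2.5)/4 = 0.25.
Left endpoints: 2.5, 2.75, 3, 3.25.
g(2.5) ≈ 1.7047, g(2.75) ≈ 1.7492, g(3) ≈ 1.7918, g(3.25) ≈ 1.8326.
Sum = Δu · [g(2.5) + g(2.75) + g(3) + g(3.25)].
Sum ≈ 1.7696.

1.7696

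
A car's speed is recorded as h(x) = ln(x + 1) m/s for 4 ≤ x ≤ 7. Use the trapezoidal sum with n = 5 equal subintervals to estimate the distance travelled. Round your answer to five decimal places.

Δx = (7 − 4)/5 = 0.6.
h(4) ≈ 1.60944, h(4.6) ≈ 1.72277, h(5.2) ≈ 1.82455, h(5.8) ≈ 1.91692, h(6.4) ≈ 2.00148, h(7) ≈ 2.07944.
T_5 = (Δx/2)·[h(x_0) + 2h(x_1) + ... + 2h(x_{4}) + h(x_5)].
Sum ≈ 5.58609.

5.58609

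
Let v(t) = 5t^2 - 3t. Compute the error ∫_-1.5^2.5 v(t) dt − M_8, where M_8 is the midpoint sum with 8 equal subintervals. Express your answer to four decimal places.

0.4167

Exact integral: ∫_-1.5^2.5 v(t) dt ≈ 25.666667.
M_8 = 25.25.
Error ≈ 25.666667 − 25.25 ≈ 0.4167.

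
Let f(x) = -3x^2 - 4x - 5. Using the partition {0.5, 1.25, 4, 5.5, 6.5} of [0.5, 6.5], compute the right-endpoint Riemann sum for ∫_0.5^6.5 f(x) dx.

-535.140625

Subinterval widths: 0.75, 2.75, 1.5, 1.
Right endpoints: 1.25, 4, 5.5, 6.5.
f(1.25) = -14.6875, f(4) = -69, f(5.5) = -117.75, f(6.5) = -157.75.
Sum = Σ Δx_i · f(x_i).
Sum = -535.140625.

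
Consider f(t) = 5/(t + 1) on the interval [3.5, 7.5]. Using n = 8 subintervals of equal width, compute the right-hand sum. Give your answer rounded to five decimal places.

Δt = (7.5 − 3.5)/8 = 0.5.
Right endpoints: 4, 4.5, 5, 5.5, 6, 6.5, 7, 7.5.
f(4) = 1, f(4.5) = 10/11, f(5) = 5/6, f(5.5) = 10/13, f(6) = 5/7, f(6.5) = 2/3, f(7) = 0.625, f(7.5) = 10/17.
Sum = Δt · [f(4) + f(4.5) + f(5) + ...].
Sum ≈ 3.05292.

3.05292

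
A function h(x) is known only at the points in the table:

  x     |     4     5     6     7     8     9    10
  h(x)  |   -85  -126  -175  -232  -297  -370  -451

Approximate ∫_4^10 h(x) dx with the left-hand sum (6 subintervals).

-1285

Δx = 1.
Sum = 1·[(-85) + (-126) + (-175) + (-232) + (-297) + (-370)] = -1285.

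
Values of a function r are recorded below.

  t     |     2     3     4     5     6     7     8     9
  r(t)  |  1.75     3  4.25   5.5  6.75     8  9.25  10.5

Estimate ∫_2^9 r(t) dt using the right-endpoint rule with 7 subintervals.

Δt = 1.
Sum = 1·[3 + 4.25 + 5.5 + 6.75 + 8 + 9.25 + 10.5] = 47.25.

47.25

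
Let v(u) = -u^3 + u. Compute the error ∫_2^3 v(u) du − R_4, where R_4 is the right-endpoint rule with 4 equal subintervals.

Exact integral: ∫_2^3 v(u) du = -13.75.
R_4 = -16.078125.
Error = -13.75 − (-16.078125) = 2.328125.

2.328125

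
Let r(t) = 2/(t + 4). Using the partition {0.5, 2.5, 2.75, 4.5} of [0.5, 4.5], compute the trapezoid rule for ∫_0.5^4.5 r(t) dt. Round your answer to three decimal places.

Subinterval widths: 2, 0.25, 1.75.
r(0.5) = 4/9, r(2.5) = 4/13, r(2.75) = 8/27, r(4.5) = 4/17.
On each subinterval the trapezoid contributes (Δt_i/2)·[r(t_{i-1}) + r(t_i)].
Sum ≈ 1.293.

1.293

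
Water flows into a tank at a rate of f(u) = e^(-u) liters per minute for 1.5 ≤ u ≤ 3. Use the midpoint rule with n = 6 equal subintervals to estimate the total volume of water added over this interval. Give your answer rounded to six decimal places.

0.172892

Δu = (3 − 1.5)/6 = 0.25.
Midpoints: 1.625, 1.875, 2.125, 2.375, 2.625, 2.875.
f(1.625) ≈ 0.196912, f(1.875) ≈ 0.153355, f(2.125) ≈ 0.119433, f(2.375) ≈ 0.093014, f(2.625) ≈ 0.072440, f(2.875) ≈ 0.056416.
Sum = Δu · [f(1.625) + f(1.875) + f(2.125) + ...].
Sum ≈ 0.172892.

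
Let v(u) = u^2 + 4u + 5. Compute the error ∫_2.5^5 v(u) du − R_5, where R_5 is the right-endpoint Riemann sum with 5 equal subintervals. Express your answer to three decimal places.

-7.292

Exact integral: ∫_2.5^5 v(u) du ≈ 86.45833.
R_5 = 93.75.
Error ≈ 86.45833 − 93.75 ≈ -7.292.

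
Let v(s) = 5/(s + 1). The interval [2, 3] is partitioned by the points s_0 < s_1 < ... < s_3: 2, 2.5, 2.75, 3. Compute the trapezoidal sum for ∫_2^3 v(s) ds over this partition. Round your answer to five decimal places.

Subinterval widths: 0.5, 0.25, 0.25.
v(2) = 5/3, v(2.5) = 10/7, v(2.75) = 4/3, v(3) = 1.25.
On each subinterval the trapezoid contributes (Δs_i/2)·[v(s_{i-1}) + v(s_i)].
Sum ≈ 1.44196.

1.44196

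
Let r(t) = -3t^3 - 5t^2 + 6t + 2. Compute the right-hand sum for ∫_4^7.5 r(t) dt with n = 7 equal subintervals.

-2971.5

Δt = (7.5 − 4)/7 = 0.5.
Right endpoints: 4.5, 5, 5.5, 6, 6.5, 7, 7.5.
r(4.5) = -345.625, r(5) = -468, r(5.5) = -615.375, r(6) = -790, r(6.5) = -994.125, r(7) = -1230, r(7.5) = -1499.875.
Sum = Δt · [r(4.5) + r(5) + r(5.5) + ...].
Sum = -2971.5.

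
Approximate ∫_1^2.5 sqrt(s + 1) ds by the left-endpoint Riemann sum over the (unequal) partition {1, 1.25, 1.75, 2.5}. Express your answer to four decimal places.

Subinterval widths: 0.25, 0.5, 0.75.
Left endpoints: 1, 1.25, 1.75.
f(1) ≈ 1.4142, f(1.25) ≈ 1.5000, f(1.75) ≈ 1.6583.
Sum = Σ Δs_i · f(s_i).
Sum ≈ 2.3473.

2.3473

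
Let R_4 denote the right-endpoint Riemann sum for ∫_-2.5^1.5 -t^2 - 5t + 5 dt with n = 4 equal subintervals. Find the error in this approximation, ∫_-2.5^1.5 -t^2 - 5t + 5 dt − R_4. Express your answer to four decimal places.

8.6667

Exact integral: ∫_-2.5^1.5 f(t) dt ≈ 23.666667.
R_4 = 15.
Error ≈ 23.666667 − 15 ≈ 8.6667.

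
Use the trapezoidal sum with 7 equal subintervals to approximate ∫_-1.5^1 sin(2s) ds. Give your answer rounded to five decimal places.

-0.27462

Δs = (1 − (-1.5))/7 = 5/14.
f(-1.5) ≈ -0.14112, f(-8/7) ≈ -0.75515, f(-11/14) ≈ -1.00000, f(-3/7) ≈ -0.75598, f(-1/14) ≈ -0.14237, f(2/7) ≈ 0.54083, f(9/14) ≈ 0.95964, f(1) ≈ 0.90930.
T_7 = (Δs/2)·[f(s_0) + 2f(s_1) + ... + 2f(s_{6}) + f(s_7)].
Sum ≈ -0.27462.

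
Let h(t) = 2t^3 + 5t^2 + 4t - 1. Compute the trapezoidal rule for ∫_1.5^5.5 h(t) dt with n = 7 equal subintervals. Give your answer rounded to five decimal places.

Δt = (5.5 − 1.5)/7 = 4/7.
h(1.5) = 23, h(29/14) = 15955/343, h(37/14) = 27925/343, h(45/14) = 44567/343, h(53/14) = 66649/343, h(61/14) = 94939/343, h(69/14) = 130205/343, h(5.5) = 505.
T_7 = (Δt/2)·[h(t_0) + 2h(t_1) + ... + 2h(t_{6}) + h(t_7)].
Sum ≈ 784.32653.

784.32653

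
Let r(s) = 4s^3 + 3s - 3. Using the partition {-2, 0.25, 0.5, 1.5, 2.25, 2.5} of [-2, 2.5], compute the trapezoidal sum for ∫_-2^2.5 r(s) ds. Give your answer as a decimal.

-3.328125

Subinterval widths: 2.25, 0.25, 1, 0.75, 0.25.
r(-2) = -41, r(0.25) = -2.1875, r(0.5) = -1, r(1.5) = 15, r(2.25) = 49.3125, r(2.5) = 67.
On each subinterval the trapezoid contributes (Δs_i/2)·[r(s_{i-1}) + r(s_i)].
Sum = -3.328125.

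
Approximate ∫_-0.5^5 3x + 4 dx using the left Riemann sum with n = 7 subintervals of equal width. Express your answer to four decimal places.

Δx = (5 − (-0.5))/7 = 11/14.
Left endpoints: -0.5, 2/7, 15/14, 13/7, 37/14, 24/7, 59/14.
f(-0.5) = 2.5, f(2/7) = 34/7, f(15/14) = 101/14, f(13/7) = 67/7, f(37/14) = 167/14, f(24/7) = 100/7, f(59/14) = 233/14.
Sum = Δx · [f(-0.5) + f(2/7) + f(15/14) + ...].
Sum ≈ 52.6429.

52.6429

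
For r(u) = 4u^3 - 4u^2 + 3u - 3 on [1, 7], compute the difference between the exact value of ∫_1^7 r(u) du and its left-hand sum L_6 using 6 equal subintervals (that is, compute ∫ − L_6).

553

Exact integral: ∫_1^7 r(u) du = 1998.
L_6 = 1445.
Error = 1998 − 1445 = 553.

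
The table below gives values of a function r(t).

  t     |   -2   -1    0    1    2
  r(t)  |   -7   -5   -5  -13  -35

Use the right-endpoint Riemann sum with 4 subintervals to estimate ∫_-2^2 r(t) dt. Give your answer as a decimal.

Δt = 1.
Sum = 1·[(-5) + (-5) + (-13) + (-35)] = -58.

-58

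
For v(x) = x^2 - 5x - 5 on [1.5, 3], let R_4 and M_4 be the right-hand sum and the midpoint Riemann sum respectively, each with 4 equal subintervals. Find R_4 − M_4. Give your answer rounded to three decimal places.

-0.088

R_4 = -16.60546875.
M_4 ≈ -16.51758.
R_4 − M_4 ≈ -0.088.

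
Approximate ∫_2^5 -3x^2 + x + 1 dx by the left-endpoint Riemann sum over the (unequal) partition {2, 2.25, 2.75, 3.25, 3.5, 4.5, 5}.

Subinterval widths: 0.25, 0.5, 0.5, 0.25, 1, 0.5.
Left endpoints: 2, 2.25, 2.75, 3.25, 3.5, 4.5.
f(2) = -9, f(2.25) = -11.9375, f(2.75) = -18.9375, f(3.25) = -27.4375, f(3.5) = -32.25, f(4.5) = -55.25.
Sum = Σ Δx_i · f(x_i).
Sum = -84.421875.

-84.421875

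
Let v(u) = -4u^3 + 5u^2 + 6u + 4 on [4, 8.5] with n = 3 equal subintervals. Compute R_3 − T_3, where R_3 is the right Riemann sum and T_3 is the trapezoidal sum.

R_3 = -5397.75.
T_3 = -3978.5625.
R_3 − T_3 = -1419.1875.

-1419.1875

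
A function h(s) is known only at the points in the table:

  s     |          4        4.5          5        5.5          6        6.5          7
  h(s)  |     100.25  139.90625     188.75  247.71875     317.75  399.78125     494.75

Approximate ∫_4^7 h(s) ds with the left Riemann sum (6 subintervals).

Δs = 0.5.
Sum = 0.5·[100.25 + 139.90625 + 188.75 + 247.71875 + 317.75 + 399.78125] = 697.078125.

697.078125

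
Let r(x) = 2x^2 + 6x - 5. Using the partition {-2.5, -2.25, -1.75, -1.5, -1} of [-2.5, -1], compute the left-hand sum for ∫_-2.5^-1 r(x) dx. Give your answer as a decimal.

-13.15625

Subinterval widths: 0.25, 0.5, 0.25, 0.5.
Left endpoints: -2.5, -2.25, -1.75, -1.5.
r(-2.5) = -7.5, r(-2.25) = -8.375, r(-1.75) = -9.375, r(-1.5) = -9.5.
Sum = Σ Δx_i · r(x_i).
Sum = -13.15625.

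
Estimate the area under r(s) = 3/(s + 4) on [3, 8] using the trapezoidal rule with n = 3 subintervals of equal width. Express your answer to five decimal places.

1.62627

Δs = (8 − 3)/3 = 5/3.
r(3) = 3/7, r(14/3) = 9/26, r(19/3) = 9/31, r(8) = 0.25.
T_3 = (Δs/2)·[r(s_0) + 2r(s_1) + 2r(s_2) + r(s_3)].
Sum ≈ 1.62627.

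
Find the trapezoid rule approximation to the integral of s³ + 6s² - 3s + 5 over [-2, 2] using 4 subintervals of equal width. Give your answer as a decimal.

Δs = (2 − (-2))/4 = 1.
f(-2) = 27, f(-1) = 13, f(0) = 5, f(1) = 9, f(2) = 31.
T_4 = (Δs/2)·[f(s_0) + 2f(s_1) + 2f(s_2) + 2f(s_3) + f(s_4)].
Sum = 56.

56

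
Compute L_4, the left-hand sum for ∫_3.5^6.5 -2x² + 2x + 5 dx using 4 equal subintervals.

Δx = (6.5 − 3.5)/4 = 0.75.
Left endpoints: 3.5, 4.25, 5, 5.75.
f(3.5) = -12.5, f(4.25) = -22.625, f(5) = -35, f(5.75) = -49.625.
Sum = Δx · [f(3.5) + f(4.25) + f(5) + f(5.75)].
Sum = -89.8125.

-89.8125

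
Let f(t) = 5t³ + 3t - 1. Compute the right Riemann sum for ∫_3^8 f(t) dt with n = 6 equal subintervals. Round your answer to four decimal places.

Δt = (8 − 3)/6 = 5/6.
Right endpoints: 23/6, 14/3, 5.5, 19/3, 43/6, 8.
f(23/6) = 63103/216, f(14/3) = 14071/27, f(5.5) = 847.375, f(19/3) = 34781/27, f(43/6) = 401963/216, f(8) = 2583.
Sum = Δt · [f(23/6) + f(14/3) + f(5.5) + ...].
Sum ≈ 6160.6597.

6160.6597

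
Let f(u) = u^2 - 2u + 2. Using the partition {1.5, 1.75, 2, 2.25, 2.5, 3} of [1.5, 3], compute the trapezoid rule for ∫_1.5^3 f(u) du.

Subinterval widths: 0.25, 0.25, 0.25, 0.25, 0.5.
f(1.5) = 1.25, f(1.75) = 1.5625, f(2) = 2, f(2.25) = 2.5625, f(2.5) = 3.25, f(3) = 5.
On each subinterval the trapezoid contributes (Δu_i/2)·[f(u_{i-1}) + f(u_i)].
Sum = 4.15625.

4.15625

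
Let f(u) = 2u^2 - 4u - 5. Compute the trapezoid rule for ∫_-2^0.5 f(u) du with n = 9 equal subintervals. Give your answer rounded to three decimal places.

Δu = (0.5 − (-2))/9 = 5/18.
f(-2) = 11, f(-31/18) = 1267/162, f(-13/9) = 401/81, f(-7/6) = 43/18, f(-8/9) = 11/81, f(-11/18) = -293/162, f(-1/3) = -31/9, f(-1/18) = -773/162, f(2/9) = -469/81, f(0.5) = -6.5.
T_9 = (Δu/2)·[f(u_0) + 2f(u_1) + ... + 2f(u_{8}) + f(u_9)].
Sum ≈ 0.481.

0.481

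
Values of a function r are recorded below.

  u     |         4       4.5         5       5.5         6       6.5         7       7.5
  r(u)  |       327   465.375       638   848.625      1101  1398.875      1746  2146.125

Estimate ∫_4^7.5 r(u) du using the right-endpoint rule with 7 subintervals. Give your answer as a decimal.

Δu = 0.5.
Sum = 0.5·[465.375 + 638 + 848.625 + 1101 + 1398.875 + 1746 + 2146.125] = 4172.

4172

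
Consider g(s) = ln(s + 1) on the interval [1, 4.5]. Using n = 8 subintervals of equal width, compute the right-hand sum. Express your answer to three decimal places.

4.706

Δs = (4.5 − 1)/8 = 0.4375.
Right endpoints: 1.4375, 1.875, 2.3125, 2.75, 3.1875, 3.625, 4.0625, 4.5.
g(1.4375) ≈ 0.891, g(1.875) ≈ 1.056, g(2.3125) ≈ 1.198, g(2.75) ≈ 1.322, g(3.1875) ≈ 1.432, g(3.625) ≈ 1.531, g(4.0625) ≈ 1.622, g(4.5) ≈ 1.705.
Sum = Δs · [g(1.4375) + g(1.875) + g(2.3125) + ...].
Sum ≈ 4.706.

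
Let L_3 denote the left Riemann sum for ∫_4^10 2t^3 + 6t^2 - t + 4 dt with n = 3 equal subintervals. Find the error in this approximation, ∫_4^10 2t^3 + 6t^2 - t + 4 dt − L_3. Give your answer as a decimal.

Exact integral: ∫_4^10 f(t) dt = 6726.
L_3 = 4548.
Error = 6726 − 4548 = 2178.

2178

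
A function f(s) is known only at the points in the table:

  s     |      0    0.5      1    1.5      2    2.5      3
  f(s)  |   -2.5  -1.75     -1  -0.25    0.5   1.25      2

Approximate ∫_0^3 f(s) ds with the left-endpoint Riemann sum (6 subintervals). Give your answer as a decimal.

Δs = 0.5.
Sum = 0.5·[(-2.5) + (-1.75) + (-1) + (-0.25) + 0.5 + 1.25] = -1.875.

-1.875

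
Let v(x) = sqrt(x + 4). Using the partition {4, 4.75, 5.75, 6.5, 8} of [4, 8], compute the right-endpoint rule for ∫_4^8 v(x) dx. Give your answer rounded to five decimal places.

12.96746

Subinterval widths: 0.75, 1, 0.75, 1.5.
Right endpoints: 4.75, 5.75, 6.5, 8.
v(4.75) ≈ 2.95804, v(5.75) ≈ 3.12250, v(6.5) ≈ 3.24037, v(8) ≈ 3.46410.
Sum = Σ Δx_i · v(x_i).
Sum ≈ 12.96746.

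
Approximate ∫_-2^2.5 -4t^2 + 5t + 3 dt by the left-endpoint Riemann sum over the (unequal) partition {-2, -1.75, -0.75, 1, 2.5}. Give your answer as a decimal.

Subinterval widths: 0.25, 1, 1.75, 1.5.
Left endpoints: -2, -1.75, -0.75, 1.
f(-2) = -23, f(-1.75) = -18, f(-0.75) = -3, f(1) = 4.
Sum = Σ Δt_i · f(t_i).
Sum = -23.

-23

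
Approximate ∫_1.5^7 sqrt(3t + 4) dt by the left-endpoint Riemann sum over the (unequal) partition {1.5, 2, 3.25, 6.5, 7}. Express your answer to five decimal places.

19.88575

Subinterval widths: 0.5, 1.25, 3.25, 0.5.
Left endpoints: 1.5, 2, 3.25, 6.5.
f(1.5) ≈ 2.91548, f(2) ≈ 3.16228, f(3.25) ≈ 3.70810, f(6.5) ≈ 4.84768.
Sum = Σ Δt_i · f(t_i).
Sum ≈ 19.88575.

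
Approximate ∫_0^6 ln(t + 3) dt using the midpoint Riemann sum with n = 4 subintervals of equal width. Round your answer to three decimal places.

Δt = (6 − 0)/4 = 1.5.
Midpoints: 0.75, 2.25, 3.75, 5.25.
f(0.75) ≈ 1.322, f(2.25) ≈ 1.658, f(3.75) ≈ 1.910, f(5.25) ≈ 2.110.
Sum = Δt · [f(0.75) + f(2.25) + f(3.75) + f(5.25)].
Sum ≈ 10.500.

10.500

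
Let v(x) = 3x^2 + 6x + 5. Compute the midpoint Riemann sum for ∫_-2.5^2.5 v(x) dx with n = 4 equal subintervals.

54.296875

Δx = (2.5 − (-2.5))/4 = 1.25.
Midpoints: -1.875, -0.625, 0.625, 1.875.
v(-1.875) = 4.296875, v(-0.625) = 2.421875, v(0.625) = 9.921875, v(1.875) = 26.796875.
Sum = Δx · [v(-1.875) + v(-0.625) + v(0.625) + v(1.875)].
Sum = 54.296875.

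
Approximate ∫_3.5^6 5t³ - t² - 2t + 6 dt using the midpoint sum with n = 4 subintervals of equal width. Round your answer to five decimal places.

1360.24658

Δt = (6 − 3.5)/4 = 0.625.
Midpoints: 3.8125, 4.4375, 5.0625, 5.6875.
f(3.8125) = 1068713/4096, f(4.4375) = 1697123/4096, f(5.0625) = 2535333/4096, f(5.6875) = 3613343/4096.
Sum = Δt · [f(3.8125) + f(4.4375) + f(5.0625) + f(5.6875)].
Sum ≈ 1360.24658.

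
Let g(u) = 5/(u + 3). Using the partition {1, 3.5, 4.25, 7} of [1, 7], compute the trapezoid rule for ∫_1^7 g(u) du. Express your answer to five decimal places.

Subinterval widths: 2.5, 0.75, 2.75.
g(1) = 1.25, g(3.5) = 10/13, g(4.25) = 20/29, g(7) = 0.5.
On each subinterval the trapezoid contributes (Δu_i/2)·[g(u_{i-1}) + g(u_i)].
Sum ≈ 4.70690.

4.70690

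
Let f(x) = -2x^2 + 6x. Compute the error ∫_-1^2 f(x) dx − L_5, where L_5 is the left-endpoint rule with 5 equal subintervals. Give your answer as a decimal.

Exact integral: ∫_-1^2 f(x) dx = 3.
L_5 = -0.96.
Error = 3 − (-0.96) = 3.96.

3.96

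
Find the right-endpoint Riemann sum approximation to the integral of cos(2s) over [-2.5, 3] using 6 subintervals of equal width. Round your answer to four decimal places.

Δs = (3 − (-2.5))/6 = 11/12.
Right endpoints: -19/12, -2/3, 0.25, 7/6, 25/12, 3.
f(-19/12) ≈ -0.9997, f(-2/3) ≈ 0.2352, f(0.25) ≈ 0.8776, f(7/6) ≈ -0.6908, f(25/12) ≈ -0.5190, f(3) ≈ 0.9602.
Sum = Δs · [f(-19/12) + f(-2/3) + f(0.25) + ...].
Sum ≈ -0.1251.

-0.1251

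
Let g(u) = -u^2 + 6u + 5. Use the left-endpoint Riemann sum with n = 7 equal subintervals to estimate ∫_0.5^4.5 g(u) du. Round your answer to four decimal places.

Δu = (4.5 − 0.5)/7 = 4/7.
Left endpoints: 0.5, 15/14, 23/14, 31/14, 39/14, 47/14, 55/14.
g(0.5) = 7.75, g(15/14) = 2015/196, g(23/14) = 2383/196, g(31/14) = 2623/196, g(39/14) = 2735/196, g(47/14) = 2719/196, g(55/14) = 2575/196.
Sum = Δu · [g(0.5) + g(15/14) + g(23/14) + ...].
Sum ≈ 48.3061.

48.3061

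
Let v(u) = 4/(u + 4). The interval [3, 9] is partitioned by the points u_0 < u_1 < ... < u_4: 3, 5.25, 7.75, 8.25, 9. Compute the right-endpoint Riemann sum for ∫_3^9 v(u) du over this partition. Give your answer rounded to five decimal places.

2.21807

Subinterval widths: 2.25, 2.5, 0.5, 0.75.
Right endpoints: 5.25, 7.75, 8.25, 9.
v(5.25) = 16/37, v(7.75) = 16/47, v(8.25) = 16/49, v(9) = 4/13.
Sum = Σ Δu_i · v(u_i).
Sum ≈ 2.21807.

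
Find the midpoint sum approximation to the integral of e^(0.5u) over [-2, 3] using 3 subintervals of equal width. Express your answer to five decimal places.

Δu = (3 − (-2))/3 = 5/3.
Midpoints: -7/6, 0.5, 13/6.
f(-7/6) ≈ 0.55804, f(0.5) ≈ 1.28403, f(13/6) ≈ 2.95451.
Sum = Δu · [f(-7/6) + f(0.5) + f(13/6)].
Sum ≈ 7.99429.

7.99429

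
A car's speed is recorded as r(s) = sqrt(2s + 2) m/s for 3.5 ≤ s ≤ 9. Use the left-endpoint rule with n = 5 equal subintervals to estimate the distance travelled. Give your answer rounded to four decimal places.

Δs = (9 − 3.5)/5 = 1.1.
Left endpoints: 3.5, 4.6, 5.7, 6.8, 7.9.
r(3.5) ≈ 3.0000, r(4.6) ≈ 3.3466, r(5.7) ≈ 3.6606, r(6.8) ≈ 3.9497, r(7.9) ≈ 4.2190.
Sum = Δs · [r(3.5) + r(4.6) + r(5.7) + r(6.8) + r(7.9)].
Sum ≈ 19.9935.

19.9935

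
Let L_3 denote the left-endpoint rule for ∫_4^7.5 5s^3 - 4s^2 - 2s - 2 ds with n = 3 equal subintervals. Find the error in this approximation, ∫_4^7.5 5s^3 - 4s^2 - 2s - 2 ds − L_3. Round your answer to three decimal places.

Exact integral: ∫_4^7.5 f(s) ds ≈ 3110.66146.
L_3 ≈ 2230.16435.
Error ≈ 3110.66146 − 2230.16435 ≈ 880.497.

880.497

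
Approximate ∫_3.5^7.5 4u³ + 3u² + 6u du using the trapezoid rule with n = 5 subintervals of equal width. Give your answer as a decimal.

Δu = (7.5 − 3.5)/5 = 0.8.
f(3.5) = 229.25, f(4.3) = 399.298, f(5.1) = 639.234, f(5.9) = 961.346, f(6.7) = 1377.922, f(7.5) = 1901.25.
T_5 = (Δu/2)·[f(u_0) + 2f(u_1) + ... + 2f(u_{4}) + f(u_5)].
Sum = 3554.44.

3554.44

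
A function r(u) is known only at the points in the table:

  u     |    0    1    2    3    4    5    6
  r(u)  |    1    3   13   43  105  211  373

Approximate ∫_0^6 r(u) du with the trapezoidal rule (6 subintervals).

562

Δu = 1.
T_6 = (1/2)·[1 + 2·3 + 2·13 + 2·43 + 2·105 + 2·211 + 373] = 562.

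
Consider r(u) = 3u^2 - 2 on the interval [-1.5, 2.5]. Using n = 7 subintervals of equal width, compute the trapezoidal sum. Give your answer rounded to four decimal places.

Δu = (2.5 − (-1.5))/7 = 4/7.
r(-1.5) = 4.75, r(-13/14) = 115/196, r(-5/14) = -317/196, r(3/14) = -365/196, r(11/14) = -29/196, r(19/14) = 691/196, r(27/14) = 1795/196, r(2.5) = 16.75.
T_7 = (Δu/2)·[r(u_0) + 2r(u_1) + ... + 2r(u_{6}) + r(u_7)].
Sum ≈ 11.6531.

11.6531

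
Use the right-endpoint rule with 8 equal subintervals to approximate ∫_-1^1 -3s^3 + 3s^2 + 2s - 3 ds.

-4.1875

Δs = (1 − (-1))/8 = 0.25.
Right endpoints: -0.75, -0.5, -0.25, 0, 0.25, 0.5, 0.75, 1.
f(-0.75) = -1.546875, f(-0.5) = -2.875, f(-0.25) = -3.265625, f(0) = -3, f(0.25) = -2.359375, f(0.5) = -1.625, f(0.75) = -1.078125, f(1) = -1.
Sum = Δs · [f(-0.75) + f(-0.5) + f(-0.25) + ...].
Sum = -4.1875.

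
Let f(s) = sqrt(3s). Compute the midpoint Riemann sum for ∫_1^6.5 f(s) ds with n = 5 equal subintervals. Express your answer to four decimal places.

Δs = (6.5 − 1)/5 = 1.1.
Midpoints: 1.55, 2.65, 3.75, 4.85, 5.95.
f(1.55) ≈ 2.1564, f(2.65) ≈ 2.8196, f(3.75) ≈ 3.3541, f(4.85) ≈ 3.8144, f(5.95) ≈ 4.2249.
Sum = Δs · [f(1.55) + f(2.65) + f(3.75) + f(4.85) + f(5.95)].
Sum ≈ 18.0064.

18.0064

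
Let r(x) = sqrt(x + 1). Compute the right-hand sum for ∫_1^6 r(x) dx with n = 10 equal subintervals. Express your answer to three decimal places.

10.766

Δx = (6 − 1)/10 = 0.5.
Right endpoints: 1.5, 2, 2.5, 3, 3.5, 4, 4.5, 5, 5.5, 6.
r(1.5) ≈ 1.581, r(2) ≈ 1.732, r(2.5) ≈ 1.871, r(3) ≈ 2.000, r(3.5) ≈ 2.121, r(4) ≈ 2.236, r(4.5) ≈ 2.345, r(5) ≈ 2.449, r(5.5) ≈ 2.550, r(6) ≈ 2.646.
Sum = Δx · [r(1.5) + r(2) + r(2.5) + ...].
Sum ≈ 10.766.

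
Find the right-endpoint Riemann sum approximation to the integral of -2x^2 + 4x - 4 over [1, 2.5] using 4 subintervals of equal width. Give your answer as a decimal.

-6.1640625

Δx = (2.5 − 1)/4 = 0.375.
Right endpoints: 1.375, 1.75, 2.125, 2.5.
f(1.375) = -2.28125, f(1.75) = -3.125, f(2.125) = -4.53125, f(2.5) = -6.5.
Sum = Δx · [f(1.375) + f(1.75) + f(2.125) + f(2.5)].
Sum = -6.1640625.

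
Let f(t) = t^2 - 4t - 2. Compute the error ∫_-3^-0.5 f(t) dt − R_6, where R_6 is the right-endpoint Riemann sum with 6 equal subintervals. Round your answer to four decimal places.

Exact integral: ∫_-3^-0.5 f(t) dt ≈ 21.458333.
R_6 ≈ 17.624421.
Error ≈ 21.458333 − 17.624421 ≈ 3.8339.

3.8339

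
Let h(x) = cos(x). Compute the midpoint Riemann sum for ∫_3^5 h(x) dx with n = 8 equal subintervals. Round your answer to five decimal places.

-1.10291

Δx = (5 − 3)/8 = 0.25.
Midpoints: 3.125, 3.375, 3.625, 3.875, 4.125, 4.375, 4.625, 4.875.
h(3.125) ≈ -0.99986, h(3.375) ≈ -0.97288, h(3.625) ≈ -0.88542, h(3.875) ≈ -0.74290, h(4.125) ≈ -0.55419, h(4.375) ≈ -0.33102, h(4.625) ≈ -0.08728, h(4.875) ≈ 0.16190.
Sum = Δx · [h(3.125) + h(3.375) + h(3.625) + ...].
Sum ≈ -1.10291.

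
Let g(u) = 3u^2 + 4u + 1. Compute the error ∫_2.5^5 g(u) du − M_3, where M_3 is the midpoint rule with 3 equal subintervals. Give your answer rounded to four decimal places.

Exact integral: ∫_2.5^5 g(u) du = 149.375.
M_3 ≈ 148.940972.
Error ≈ 149.375 − 148.940972 ≈ 0.4340.

0.4340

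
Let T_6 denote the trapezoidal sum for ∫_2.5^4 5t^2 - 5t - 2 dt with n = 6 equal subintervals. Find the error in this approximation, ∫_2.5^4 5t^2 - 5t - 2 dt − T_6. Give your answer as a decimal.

-0.078125

Exact integral: ∫_2.5^4 f(t) dt = 53.25.
T_6 = 53.328125.
Error = 53.25 − 53.328125 = -0.078125.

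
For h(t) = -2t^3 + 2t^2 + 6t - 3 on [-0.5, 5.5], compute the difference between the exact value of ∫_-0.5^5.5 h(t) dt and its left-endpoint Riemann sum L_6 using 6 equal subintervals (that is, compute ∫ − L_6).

Exact integral: ∫_-0.5^5.5 h(t) dt = -274.5.
L_6 = -169.
Error = -274.5 − (-169) = -105.5.

-105.5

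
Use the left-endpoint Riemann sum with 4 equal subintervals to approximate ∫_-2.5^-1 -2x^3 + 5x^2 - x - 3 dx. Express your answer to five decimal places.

Δx = (-1 − (-2.5))/4 = 0.375.
Left endpoints: -2.5, -2.125, -1.75, -1.375.
f(-2.5) = 62, f(-2.125) = 40.89453125, f(-1.75) = 24.78125, f(-1.375) = 13.02734375.
Sum = Δx · [f(-2.5) + f(-2.125) + f(-1.75) + f(-1.375)].
Sum ≈ 52.76367.

52.76367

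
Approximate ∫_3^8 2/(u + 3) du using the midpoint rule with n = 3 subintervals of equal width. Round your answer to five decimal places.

1.20783

Δu = (8 − 3)/3 = 5/3.
Midpoints: 23/6, 5.5, 43/6.
f(23/6) = 12/41, f(5.5) = 4/17, f(43/6) = 12/61.
Sum = Δu · [f(23/6) + f(5.5) + f(43/6)].
Sum ≈ 1.20783.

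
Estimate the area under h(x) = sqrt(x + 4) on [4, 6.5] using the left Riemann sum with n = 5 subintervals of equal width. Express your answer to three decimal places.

7.494

Δx = (6.5 − 4)/5 = 0.5.
Left endpoints: 4, 4.5, 5, 5.5, 6.
h(4) ≈ 2.828, h(4.5) ≈ 2.915, h(5) ≈ 3.000, h(5.5) ≈ 3.082, h(6) ≈ 3.162.
Sum = Δx · [h(4) + h(4.5) + h(5) + h(5.5) + h(6)].
Sum ≈ 7.494.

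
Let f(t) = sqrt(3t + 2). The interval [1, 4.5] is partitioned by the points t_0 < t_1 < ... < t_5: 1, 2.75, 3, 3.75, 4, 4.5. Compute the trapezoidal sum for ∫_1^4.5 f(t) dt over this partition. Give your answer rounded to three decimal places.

Subinterval widths: 1.75, 0.25, 0.75, 0.25, 0.5.
f(1) ≈ 2.236, f(2.75) ≈ 3.202, f(3) ≈ 3.317, f(3.75) ≈ 3.640, f(4) ≈ 3.742, f(4.5) ≈ 3.937.
On each subinterval the trapezoid contributes (Δt_i/2)·[f(t_{i-1}) + f(t_i)].
Sum ≈ 11.024.

11.024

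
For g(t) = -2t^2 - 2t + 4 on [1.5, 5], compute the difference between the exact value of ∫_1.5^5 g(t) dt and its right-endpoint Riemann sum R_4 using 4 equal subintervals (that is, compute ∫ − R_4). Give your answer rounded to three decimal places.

Exact integral: ∫_1.5^5 g(t) dt ≈ -89.83333.
R_4 = -113.6953125.
Error ≈ -89.83333 − (-113.6953125) ≈ 23.862.

23.862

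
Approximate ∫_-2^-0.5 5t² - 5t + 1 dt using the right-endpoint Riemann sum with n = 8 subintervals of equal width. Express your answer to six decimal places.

21.583008

Δt = (-0.5 − (-2))/8 = 0.1875.
Right endpoints: -1.8125, -1.625, -1.4375, -1.25, -1.0625, -0.875, -0.6875, -0.5.
f(-1.8125) = 26.48828125, f(-1.625) = 22.328125, f(-1.4375) = 18.51953125, f(-1.25) = 15.0625, f(-1.0625) = 11.95703125, f(-0.875) = 9.203125, f(-0.6875) = 6.80078125, f(-0.5) = 4.75.
Sum = Δt · [f(-1.8125) + f(-1.625) + f(-1.4375) + ...].
Sum ≈ 21.583008.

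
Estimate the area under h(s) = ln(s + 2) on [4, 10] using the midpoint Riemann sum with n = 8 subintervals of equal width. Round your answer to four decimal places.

13.0703

Δs = (10 − 4)/8 = 0.75.
Midpoints: 4.375, 5.125, 5.875, 6.625, 7.375, 8.125, 8.875, 9.625.
h(4.375) ≈ 1.8524, h(5.125) ≈ 1.9636, h(5.875) ≈ 2.0637, h(6.625) ≈ 2.1547, h(7.375) ≈ 2.2380, h(8.125) ≈ 2.3150, h(8.875) ≈ 2.3865, h(9.625) ≈ 2.4532.
Sum = Δs · [h(4.375) + h(5.125) + h(5.875) + ...].
Sum ≈ 13.0703.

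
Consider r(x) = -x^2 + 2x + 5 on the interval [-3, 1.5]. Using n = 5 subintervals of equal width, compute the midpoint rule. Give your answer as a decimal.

5.92875

Δx = (1.5 − (-3))/5 = 0.9.
Midpoints: -2.55, -1.65, -0.75, 0.15, 1.05.
r(-2.55) = -6.6025, r(-1.65) = -1.0225, r(-0.75) = 2.9375, r(0.15) = 5.2775, r(1.05) = 5.9975.
Sum = Δx · [r(-2.55) + r(-1.65) + r(-0.75) + r(0.15) + r(1.05)].
Sum = 5.92875.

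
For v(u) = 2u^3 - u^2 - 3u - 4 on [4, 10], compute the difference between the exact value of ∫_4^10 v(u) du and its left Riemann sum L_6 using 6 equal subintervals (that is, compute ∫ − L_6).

Exact integral: ∫_4^10 v(u) du = 4410.
L_6 = 3566.
Error = 4410 − 3566 = 844.

844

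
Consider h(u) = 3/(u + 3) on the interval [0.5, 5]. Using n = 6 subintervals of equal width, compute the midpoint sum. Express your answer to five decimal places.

Δu = (5 − 0.5)/6 = 0.75.
Midpoints: 0.875, 1.625, 2.375, 3.125, 3.875, 4.625.
h(0.875) = 24/31, h(1.625) = 24/37, h(2.375) = 24/43, h(3.125) = 24/49, h(3.875) = 24/55, h(4.625) = 24/61.
Sum = Δu · [h(0.875) + h(1.625) + h(2.375) + ...].
Sum ≈ 2.47544.

2.47544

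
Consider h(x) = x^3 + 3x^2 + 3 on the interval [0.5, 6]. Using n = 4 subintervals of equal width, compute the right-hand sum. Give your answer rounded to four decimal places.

Δx = (6 − 0.5)/4 = 1.375.
Right endpoints: 1.875, 3.25, 4.625, 6.
h(1.875) = 10311/512, h(3.25) = 69.015625, h(4.625) = 85045/512, h(6) = 327.
Sum = Δx · [h(1.875) + h(3.25) + h(4.625) + h(6)].
Sum ≈ 800.6045.

800.6045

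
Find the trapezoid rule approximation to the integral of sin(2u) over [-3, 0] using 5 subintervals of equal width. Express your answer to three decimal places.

Δu = (0 − (-3))/5 = 0.6.
f(-3) ≈ 0.279, f(-2.4) ≈ 0.996, f(-1.8) ≈ 0.443, f(-1.2) ≈ -0.675, f(-0.6) ≈ -0.932, f(0) ≈ 0.000.
T_5 = (Δu/2)·[f(u_0) + 2f(u_1) + ... + 2f(u_{4}) + f(u_5)].
Sum ≈ -0.017.

-0.017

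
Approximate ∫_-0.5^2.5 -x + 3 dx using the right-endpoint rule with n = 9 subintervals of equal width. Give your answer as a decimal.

Δx = (2.5 − (-0.5))/9 = 1/3.
Right endpoints: -1/6, 1/6, 0.5, 5/6, 7/6, 1.5, 11/6, 13/6, 2.5.
f(-1/6) = 19/6, f(1/6) = 17/6, f(0.5) = 2.5, f(5/6) = 13/6, f(7/6) = 11/6, f(1.5) = 1.5, f(11/6) = 7/6, f(13/6) = 5/6, f(2.5) = 0.5.
Sum = Δx · [f(-1/6) + f(1/6) + f(0.5) + ...].
Sum = 5.5.

5.5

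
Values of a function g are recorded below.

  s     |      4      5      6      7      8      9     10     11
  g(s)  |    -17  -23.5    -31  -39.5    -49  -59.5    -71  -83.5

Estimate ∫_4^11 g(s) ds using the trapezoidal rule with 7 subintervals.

Δs = 1.
T_7 = (1/2)·[(-17) + 2·(-23.5) + 2·(-31) + 2·(-39.5) + 2·(-49) + 2·(-59.5) + 2·(-71) + (-83.5)] = -323.75.

-323.75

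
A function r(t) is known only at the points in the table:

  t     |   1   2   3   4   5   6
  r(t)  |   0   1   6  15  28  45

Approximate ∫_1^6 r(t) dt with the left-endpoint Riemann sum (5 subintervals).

50

Δt = 1.
Sum = 1·[0 + 1 + 6 + 15 + 28] = 50.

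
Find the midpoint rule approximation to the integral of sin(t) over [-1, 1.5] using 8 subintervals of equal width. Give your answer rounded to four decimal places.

Δt = (1.5 − (-1))/8 = 0.3125.
Midpoints: -0.84375, -0.53125, -0.21875, 0.09375, 0.40625, 0.71875, 1.03125, 1.34375.
f(-0.84375) ≈ -0.7471, f(-0.53125) ≈ -0.5066, f(-0.21875) ≈ -0.2170, f(0.09375) ≈ 0.0936, f(0.40625) ≈ 0.3952, f(0.71875) ≈ 0.6584, f(1.03125) ≈ 0.8579, f(1.34375) ≈ 0.9743.
Sum = Δt · [f(-0.84375) + f(-0.53125) + f(-0.21875) + ...].
Sum ≈ 0.4715.

0.4715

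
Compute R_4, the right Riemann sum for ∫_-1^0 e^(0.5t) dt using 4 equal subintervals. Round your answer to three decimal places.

Δt = (0 − (-1))/4 = 0.25.
Right endpoints: -0.75, -0.5, -0.25, 0.
f(-0.75) ≈ 0.687, f(-0.5) ≈ 0.779, f(-0.25) ≈ 0.882, f(0) ≈ 1.000.
Sum = Δt · [f(-0.75) + f(-0.5) + f(-0.25) + f(0)].
Sum ≈ 0.837.

0.837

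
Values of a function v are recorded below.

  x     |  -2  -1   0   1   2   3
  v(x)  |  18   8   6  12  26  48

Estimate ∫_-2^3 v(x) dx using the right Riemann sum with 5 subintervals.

100

Δx = 1.
Sum = 1·[8 + 6 + 12 + 26 + 48] = 100.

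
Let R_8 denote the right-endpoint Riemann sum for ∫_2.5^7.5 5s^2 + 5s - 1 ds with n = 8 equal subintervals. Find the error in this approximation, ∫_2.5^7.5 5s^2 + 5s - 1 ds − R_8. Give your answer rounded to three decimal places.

-87.565

Exact integral: ∫_2.5^7.5 f(s) ds ≈ 797.08333.
R_8 = 884.6484375.
Error ≈ 797.08333 − 884.6484375 ≈ -87.565.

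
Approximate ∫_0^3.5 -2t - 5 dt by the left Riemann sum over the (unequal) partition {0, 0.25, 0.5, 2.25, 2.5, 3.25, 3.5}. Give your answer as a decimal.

-25.875

Subinterval widths: 0.25, 0.25, 1.75, 0.25, 0.75, 0.25.
Left endpoints: 0, 0.25, 0.5, 2.25, 2.5, 3.25.
f(0) = -5, f(0.25) = -5.5, f(0.5) = -6, f(2.25) = -9.5, f(2.5) = -10, f(3.25) = -11.5.
Sum = Σ Δt_i · f(t_i).
Sum = -25.875.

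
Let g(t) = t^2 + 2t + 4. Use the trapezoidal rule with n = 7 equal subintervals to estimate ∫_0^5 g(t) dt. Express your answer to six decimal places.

Δt = (5 − 0)/7 = 5/7.
g(0) = 4, g(5/7) = 291/49, g(10/7) = 436/49, g(15/7) = 631/49, g(20/7) = 876/49, g(25/7) = 1171/49, g(30/7) = 1516/49, g(5) = 39.
T_7 = (Δt/2)·[g(t_0) + 2g(t_1) + ... + 2g(t_{6}) + g(t_7)].
Sum ≈ 87.091837.

87.091837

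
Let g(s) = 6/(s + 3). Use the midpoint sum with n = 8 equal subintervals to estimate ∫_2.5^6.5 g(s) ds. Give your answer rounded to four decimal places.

3.2779

Δs = (6.5 − 2.5)/8 = 0.5.
Midpoints: 2.75, 3.25, 3.75, 4.25, 4.75, 5.25, 5.75, 6.25.
g(2.75) = 24/23, g(3.25) = 0.96, g(3.75) = 8/9, g(4.25) = 24/29, g(4.75) = 24/31, g(5.25) = 8/11, g(5.75) = 24/35, g(6.25) = 24/37.
Sum = Δs · [g(2.75) + g(3.25) + g(3.75) + ...].
Sum ≈ 3.2779.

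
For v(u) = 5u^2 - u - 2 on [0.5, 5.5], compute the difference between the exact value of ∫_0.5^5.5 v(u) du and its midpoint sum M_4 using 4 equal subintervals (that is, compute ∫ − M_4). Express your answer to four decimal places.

3.2552

Exact integral: ∫_0.5^5.5 v(u) du ≈ 252.083333.
M_4 = 248.828125.
Error ≈ 252.083333 − 248.828125 ≈ 3.2552.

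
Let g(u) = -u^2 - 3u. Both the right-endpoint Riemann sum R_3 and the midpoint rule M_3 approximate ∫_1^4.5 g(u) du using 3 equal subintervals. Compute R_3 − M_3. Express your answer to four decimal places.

-18.5451

R_3 ≈ -77.064815.
M_3 ≈ -58.519676.
R_3 − M_3 ≈ -18.5451.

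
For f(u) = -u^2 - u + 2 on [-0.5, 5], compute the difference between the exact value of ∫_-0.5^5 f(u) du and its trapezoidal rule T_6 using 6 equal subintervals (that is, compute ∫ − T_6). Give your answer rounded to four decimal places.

0.7703

Exact integral: ∫_-0.5^5 f(u) du ≈ -43.083333.
T_6 ≈ -43.853588.
Error ≈ -43.083333 − (-43.853588) ≈ 0.7703.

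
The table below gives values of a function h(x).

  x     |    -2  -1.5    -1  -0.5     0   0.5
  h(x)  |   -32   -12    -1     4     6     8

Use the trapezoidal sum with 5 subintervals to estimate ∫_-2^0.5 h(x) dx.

Δx = 0.5.
T_5 = (0.5/2)·[(-32) + 2·(-12) + 2·(-1) + 2·4 + 2·6 + 8] = -7.5.

-7.5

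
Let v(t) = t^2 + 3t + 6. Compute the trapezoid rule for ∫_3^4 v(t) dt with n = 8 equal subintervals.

Δt = (4 − 3)/8 = 0.125.
v(3) = 24, v(3.125) = 25.140625, v(3.25) = 26.3125, v(3.375) = 27.515625, v(3.5) = 28.75, v(3.625) = 30.015625, v(3.75) = 31.3125, v(3.875) = 32.640625, v(4) = 34.
T_8 = (Δt/2)·[v(t_0) + 2v(t_1) + ... + 2v(t_{7}) + v(t_8)].
Sum = 28.8359375.

28.8359375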